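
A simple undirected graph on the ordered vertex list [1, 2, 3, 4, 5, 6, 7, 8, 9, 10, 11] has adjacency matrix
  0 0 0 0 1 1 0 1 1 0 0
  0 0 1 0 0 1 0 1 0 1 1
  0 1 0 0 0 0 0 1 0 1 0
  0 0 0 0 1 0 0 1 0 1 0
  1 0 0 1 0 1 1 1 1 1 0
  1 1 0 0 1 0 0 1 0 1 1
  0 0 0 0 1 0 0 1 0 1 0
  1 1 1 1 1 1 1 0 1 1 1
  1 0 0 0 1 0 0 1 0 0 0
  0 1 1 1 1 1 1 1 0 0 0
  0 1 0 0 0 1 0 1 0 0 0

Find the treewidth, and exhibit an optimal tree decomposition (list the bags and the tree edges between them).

Each bag holds 4 vertices, so the decomposition has width 3, which upper-bounds the treewidth. Conversely, {2, 6, 8, 11} is a clique of size 4, and the vertices of any clique must share a bag in every tree decomposition; so some bag has ≥ 4 vertices and tw(G) ≥ 3. Hence tw(G) = 3 exactly.

Treewidth 3.
Bags: B1 = {1, 5, 6, 8}  B2 = {5, 6, 8, 10}  B3 = {5, 7, 8, 10}  B4 = {2, 6, 8, 10}  B5 = {2, 6, 8, 11}  B6 = {1, 5, 8, 9}  B7 = {2, 3, 8, 10}  B8 = {4, 5, 8, 10}
Tree: B1–B2, B2–B3, B2–B4, B4–B5, B1–B6, B4–B7, B3–B8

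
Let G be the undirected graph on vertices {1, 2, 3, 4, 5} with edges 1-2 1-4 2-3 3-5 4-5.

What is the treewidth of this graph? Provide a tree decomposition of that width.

Each bag holds 3 vertices, so the decomposition has width 2, which upper-bounds the treewidth. For the lower bound, G contains the cycle 4–1–2–3–5–4, so G is not a forest; only forests have treewidth ≤ 1, hence tw(G) ≥ 2. Hence tw(G) = 2 exactly.

Treewidth 2.
Bags: B1 = {1, 2, 4}  B2 = {2, 3, 4}  B3 = {3, 4, 5}
Tree: B1–B2, B2–B3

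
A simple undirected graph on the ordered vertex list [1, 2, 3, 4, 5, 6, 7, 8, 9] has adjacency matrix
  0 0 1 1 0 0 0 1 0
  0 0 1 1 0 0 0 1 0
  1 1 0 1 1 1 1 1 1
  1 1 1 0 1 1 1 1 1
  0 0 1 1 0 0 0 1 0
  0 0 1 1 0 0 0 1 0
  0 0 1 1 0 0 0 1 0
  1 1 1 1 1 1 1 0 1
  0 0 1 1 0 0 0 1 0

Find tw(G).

3

A width-3 tree decomposition is:
Bags: B1 = {2, 3, 4, 8}  B2 = {1, 3, 4, 8}  B3 = {3, 4, 8, 9}  B4 = {3, 4, 6, 8}  B5 = {3, 4, 7, 8}  B6 = {3, 4, 5, 8}
Tree: B1–B2, B2–B3, B3–B4, B1–B5, B3–B6
Each bag holds 4 vertices, so the decomposition has width 3, which upper-bounds the treewidth. Conversely, {1, 3, 4, 8} is a clique of size 4, and the vertices of any clique must share a bag in every tree decomposition; so some bag has ≥ 4 vertices and tw(G) ≥ 3. Therefore the treewidth is 3.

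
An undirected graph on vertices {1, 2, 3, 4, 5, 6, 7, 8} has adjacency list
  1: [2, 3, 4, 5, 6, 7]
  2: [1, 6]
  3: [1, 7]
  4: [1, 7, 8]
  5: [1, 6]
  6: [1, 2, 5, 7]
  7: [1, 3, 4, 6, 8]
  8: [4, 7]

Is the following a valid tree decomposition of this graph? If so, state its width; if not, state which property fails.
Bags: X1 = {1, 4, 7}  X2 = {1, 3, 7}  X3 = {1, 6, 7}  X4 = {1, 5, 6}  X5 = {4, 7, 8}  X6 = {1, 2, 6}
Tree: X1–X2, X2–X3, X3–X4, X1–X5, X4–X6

Yes; width 2.

Vertex coverage: the bags together contain {1, 2, 3, 4, 5, 6, 7, 8}, the full vertex set. Edge coverage: each edge of G has both endpoints in at least one bag. Running intersection: for every vertex, the bags containing it form a connected subtree. All three properties hold, so this is a valid tree decomposition of width max|bag| − 1 = 2, and hence tw(G) ≤ 2.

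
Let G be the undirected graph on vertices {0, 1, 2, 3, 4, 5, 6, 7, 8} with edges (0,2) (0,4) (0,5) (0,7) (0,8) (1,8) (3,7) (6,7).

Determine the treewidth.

1

A width-1 tree decomposition is:
Bags: B1 = {0, 5}  B2 = {0, 7}  B3 = {0, 8}  B4 = {3, 7}  B5 = {0, 4}  B6 = {0, 2}  B7 = {6, 7}  B8 = {1, 8}
Tree: B1–B2, B2–B3, B2–B4, B2–B5, B2–B6, B2–B7, B3–B8
Every bag has size at most 2, so the width is 2 − 1 = 1 and tw(G) ≤ 1. G has an edge, so its treewidth is at least 1. The upper and lower bounds meet at 1, so that is the treewidth.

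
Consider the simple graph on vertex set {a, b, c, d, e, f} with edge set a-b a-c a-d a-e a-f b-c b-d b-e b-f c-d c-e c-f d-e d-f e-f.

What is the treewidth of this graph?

A width-5 tree decomposition is:
Bags: B1 = {a, b, c, d, e, f}
Tree: (single bag)
A single bag containing all 6 vertices is trivially a valid decomposition of width 5. For the lower bound, the 6 vertices {a, b, c, d, e, f} are pairwise adjacent, and any tree decomposition puts a clique entirely inside one bag — forcing width ≥ 5. Hence tw(G) = 5 exactly.

5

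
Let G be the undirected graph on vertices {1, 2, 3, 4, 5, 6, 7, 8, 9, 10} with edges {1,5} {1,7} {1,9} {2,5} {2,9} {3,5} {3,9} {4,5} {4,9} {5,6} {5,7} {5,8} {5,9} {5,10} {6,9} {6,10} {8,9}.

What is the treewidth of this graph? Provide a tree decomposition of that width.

Treewidth 2.
Bags: B1 = {2, 5, 9}  B2 = {5, 6, 9}  B3 = {4, 5, 9}  B4 = {3, 5, 9}  B5 = {1, 5, 9}  B6 = {5, 6, 10}  B7 = {1, 5, 7}  B8 = {5, 8, 9}
Tree: B1–B2, B1–B3, B2–B4, B2–B5, B2–B6, B5–B7, B3–B8

The largest bag has 3 vertices, giving width 2; this decomposition certifies tw(G) ≤ 2. Conversely, {1, 5, 9} is a clique of size 3, and the vertices of any clique must share a bag in every tree decomposition; so some bag has ≥ 3 vertices and tw(G) ≥ 2. Combining the bounds, tw(G) = 2.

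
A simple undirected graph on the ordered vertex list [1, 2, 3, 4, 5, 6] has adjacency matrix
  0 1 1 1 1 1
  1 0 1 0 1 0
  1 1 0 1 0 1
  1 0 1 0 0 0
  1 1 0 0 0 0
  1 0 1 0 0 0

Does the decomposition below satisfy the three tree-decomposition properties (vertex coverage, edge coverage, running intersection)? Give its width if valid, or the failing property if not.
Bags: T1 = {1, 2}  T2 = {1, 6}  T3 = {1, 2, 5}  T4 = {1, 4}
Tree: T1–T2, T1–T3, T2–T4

A tree decomposition must satisfy three properties: every vertex lies in some bag; for every edge, both endpoints lie together in some bag; and for every vertex, the bags containing it form a connected subtree. Here vertex 3 appears in no bag, so the decomposition is invalid.

No — vertex 3 appears in no bag.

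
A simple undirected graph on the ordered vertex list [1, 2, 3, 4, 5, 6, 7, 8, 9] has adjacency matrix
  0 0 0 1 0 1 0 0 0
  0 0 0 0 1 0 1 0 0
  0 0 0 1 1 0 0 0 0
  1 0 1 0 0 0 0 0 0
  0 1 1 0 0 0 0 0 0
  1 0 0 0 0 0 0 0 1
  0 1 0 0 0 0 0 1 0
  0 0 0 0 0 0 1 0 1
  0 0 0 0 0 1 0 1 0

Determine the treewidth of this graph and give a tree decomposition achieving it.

The largest bag has 3 vertices, giving width 2; this decomposition certifies tw(G) ≤ 2. For the lower bound, G contains the cycle 9–8–7–2–5–3–4–1–6–9, so G is not a forest; only forests have treewidth ≤ 1, hence tw(G) ≥ 2. Combining the bounds, tw(G) = 2.

Treewidth 2.
One optimal decomposition is:
Bags: B1 = {7, 8, 9}  B2 = {2, 7, 9}  B3 = {2, 5, 9}  B4 = {3, 5, 9}  B5 = {3, 4, 9}  B6 = {1, 4, 9}  B7 = {1, 6, 9}
Tree: B1–B2, B2–B3, B3–B4, B4–B5, B5–B6, B6–B7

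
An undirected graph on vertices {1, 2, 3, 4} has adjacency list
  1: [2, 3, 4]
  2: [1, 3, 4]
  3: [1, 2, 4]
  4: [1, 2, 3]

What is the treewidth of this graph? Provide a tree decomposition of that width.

Treewidth 3.
One such decomposition:
Bags: B1 = {1, 2, 3, 4}
Tree: (single bag)

A single bag containing all 4 vertices is trivially a valid decomposition of width 3. Conversely, {1, 2, 3, 4} is a clique of size 4, and the vertices of any clique must share a bag in every tree decomposition; so some bag has ≥ 4 vertices and tw(G) ≥ 3. Therefore the treewidth is 3.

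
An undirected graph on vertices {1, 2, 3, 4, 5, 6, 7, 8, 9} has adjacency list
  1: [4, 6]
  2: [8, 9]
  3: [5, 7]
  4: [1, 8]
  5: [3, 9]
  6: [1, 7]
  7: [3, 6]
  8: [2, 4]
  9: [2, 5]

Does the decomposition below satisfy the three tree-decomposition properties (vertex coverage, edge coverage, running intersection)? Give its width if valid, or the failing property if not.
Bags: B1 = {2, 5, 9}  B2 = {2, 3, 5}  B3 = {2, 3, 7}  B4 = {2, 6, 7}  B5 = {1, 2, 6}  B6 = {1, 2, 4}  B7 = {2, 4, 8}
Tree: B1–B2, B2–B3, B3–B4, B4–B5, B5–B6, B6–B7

Every vertex of G appears in some bag (union = {1, 2, 3, 4, 5, 6, 7, 8, 9}); every edge is covered by a bag; and for each vertex v the set of bags containing v is connected in the bag tree. The decomposition is therefore valid. The largest bag has 3 vertices, so the width is 2.

Yes; width 2.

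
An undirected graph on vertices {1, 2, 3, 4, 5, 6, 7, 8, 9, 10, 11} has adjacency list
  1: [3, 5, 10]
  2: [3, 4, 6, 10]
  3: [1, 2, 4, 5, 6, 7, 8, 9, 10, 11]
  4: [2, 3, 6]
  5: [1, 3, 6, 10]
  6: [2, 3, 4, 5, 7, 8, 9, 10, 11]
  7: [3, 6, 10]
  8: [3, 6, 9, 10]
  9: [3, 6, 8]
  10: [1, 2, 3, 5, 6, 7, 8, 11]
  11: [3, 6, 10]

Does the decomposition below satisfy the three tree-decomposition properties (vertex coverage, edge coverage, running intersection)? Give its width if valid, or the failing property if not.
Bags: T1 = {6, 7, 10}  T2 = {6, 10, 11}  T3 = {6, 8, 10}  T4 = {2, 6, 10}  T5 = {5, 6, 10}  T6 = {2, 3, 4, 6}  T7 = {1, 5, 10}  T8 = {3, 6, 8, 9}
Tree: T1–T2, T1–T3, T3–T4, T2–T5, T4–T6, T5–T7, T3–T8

No — edge (7,3) lies in no bag.

A tree decomposition must satisfy three properties: every vertex lies in some bag; for every edge, both endpoints lie together in some bag; and for every vertex, the bags containing it form a connected subtree. Here edge (7,3) lies in no bag, so the decomposition is invalid.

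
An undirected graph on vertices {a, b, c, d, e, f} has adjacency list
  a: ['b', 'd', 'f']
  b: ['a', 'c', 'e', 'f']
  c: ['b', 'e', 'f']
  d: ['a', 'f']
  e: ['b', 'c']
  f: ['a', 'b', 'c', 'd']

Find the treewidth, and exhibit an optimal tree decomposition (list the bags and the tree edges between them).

Treewidth 2.
One such decomposition:
Bags: B1 = {a, b, f}  B2 = {a, d, f}  B3 = {b, c, f}  B4 = {b, c, e}
Tree: B1–B2, B1–B3, B3–B4

Every bag has size at most 3, so the width is 3 − 1 = 2 and tw(G) ≤ 2. For the lower bound, the 3 vertices {b, c, e} are pairwise adjacent, and any tree decomposition puts a clique entirely inside one bag — forcing width ≥ 2. Combining the bounds, tw(G) = 2.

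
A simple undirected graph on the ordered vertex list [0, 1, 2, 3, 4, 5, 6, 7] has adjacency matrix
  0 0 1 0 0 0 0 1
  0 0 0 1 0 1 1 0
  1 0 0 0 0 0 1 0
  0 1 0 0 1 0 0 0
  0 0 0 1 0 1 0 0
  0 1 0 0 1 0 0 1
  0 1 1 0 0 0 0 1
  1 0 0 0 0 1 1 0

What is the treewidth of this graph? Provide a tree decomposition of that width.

Every bag has size at most 3, so the width is 3 − 1 = 2 and tw(G) ≤ 2. The edges 4–3–1–5–4 form a cycle, so G is not a tree and its treewidth is at least 2. Therefore the treewidth is 2.

Treewidth 2.
One such decomposition:
Bags: B1 = {3, 4, 5}  B2 = {1, 3, 5}  B3 = {1, 5, 7}  B4 = {1, 6, 7}  B5 = {0, 6, 7}  B6 = {0, 2, 6}
Tree: B1–B2, B2–B3, B3–B4, B4–B5, B5–B6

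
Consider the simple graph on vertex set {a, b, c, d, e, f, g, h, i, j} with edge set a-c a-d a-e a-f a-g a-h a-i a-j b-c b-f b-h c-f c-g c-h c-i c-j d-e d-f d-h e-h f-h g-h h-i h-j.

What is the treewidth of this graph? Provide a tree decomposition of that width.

Treewidth 3.
One optimal decomposition is:
Bags: B1 = {a, c, h, j}  B2 = {a, c, f, h}  B3 = {a, d, f, h}  B4 = {a, d, e, h}  B5 = {b, c, f, h}  B6 = {a, c, g, h}  B7 = {a, c, h, i}
Tree: B1–B2, B2–B3, B3–B4, B2–B5, B1–B6, B1–B7

The largest bag has 4 vertices, giving width 3; this decomposition certifies tw(G) ≤ 3. Conversely, {a, d, e, h} is a clique of size 4, and the vertices of any clique must share a bag in every tree decomposition; so some bag has ≥ 4 vertices and tw(G) ≥ 3. Hence tw(G) = 3 exactly.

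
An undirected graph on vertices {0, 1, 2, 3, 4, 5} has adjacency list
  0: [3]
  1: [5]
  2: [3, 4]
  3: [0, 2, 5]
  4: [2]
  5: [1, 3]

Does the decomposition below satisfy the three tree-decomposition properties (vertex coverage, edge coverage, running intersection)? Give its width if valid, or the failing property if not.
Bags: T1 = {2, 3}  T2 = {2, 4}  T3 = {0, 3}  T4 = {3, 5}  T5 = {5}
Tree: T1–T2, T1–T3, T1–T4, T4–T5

No — vertex 1 appears in no bag.

A tree decomposition must satisfy three properties: every vertex lies in some bag; for every edge, both endpoints lie together in some bag; and for every vertex, the bags containing it form a connected subtree. Here vertex 1 appears in no bag, so the decomposition is invalid.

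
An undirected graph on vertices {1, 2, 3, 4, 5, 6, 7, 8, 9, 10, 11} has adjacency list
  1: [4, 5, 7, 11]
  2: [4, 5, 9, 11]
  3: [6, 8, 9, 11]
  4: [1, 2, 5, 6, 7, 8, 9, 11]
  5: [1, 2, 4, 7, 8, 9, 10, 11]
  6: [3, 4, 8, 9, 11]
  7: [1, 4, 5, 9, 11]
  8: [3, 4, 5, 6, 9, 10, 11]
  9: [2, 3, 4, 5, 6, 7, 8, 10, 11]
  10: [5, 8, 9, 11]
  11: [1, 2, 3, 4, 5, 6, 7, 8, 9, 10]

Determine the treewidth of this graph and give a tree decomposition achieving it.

The largest bag has 5 vertices, giving width 4; this decomposition certifies tw(G) ≤ 4. On the other hand G contains the 5-clique {1, 4, 5, 7, 11}. A clique must lie in a single bag of any decomposition, so no decomposition can have width below 4. Combining the bounds, tw(G) = 4.

Treewidth 4.
One optimal decomposition is:
Bags: B1 = {4, 5, 7, 9, 11}  B2 = {4, 5, 8, 9, 11}  B3 = {4, 6, 8, 9, 11}  B4 = {2, 4, 5, 9, 11}  B5 = {1, 4, 5, 7, 11}  B6 = {3, 6, 8, 9, 11}  B7 = {5, 8, 9, 10, 11}
Tree: B1–B2, B2–B3, B1–B4, B1–B5, B3–B6, B2–B7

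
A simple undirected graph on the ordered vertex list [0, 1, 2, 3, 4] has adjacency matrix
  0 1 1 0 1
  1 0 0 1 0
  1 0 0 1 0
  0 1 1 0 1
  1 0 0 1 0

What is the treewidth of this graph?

A width-2 tree decomposition is:
Bags: B1 = {0, 2, 3}  B2 = {0, 1, 3}  B3 = {0, 3, 4}
Tree: B1–B2, B2–B3
The largest bag has 3 vertices, giving width 2; this decomposition certifies tw(G) ≤ 2. The edges 3–2–0–1–3 form a cycle, so G is not a tree and its treewidth is at least 2. Combining the bounds, tw(G) = 2.

2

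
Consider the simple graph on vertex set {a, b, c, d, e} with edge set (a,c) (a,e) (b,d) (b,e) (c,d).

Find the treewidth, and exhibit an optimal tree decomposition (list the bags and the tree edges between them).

Treewidth 2.
One optimal decomposition is:
Bags: B1 = {b, d, e}  B2 = {c, d, e}  B3 = {a, c, e}
Tree: B1–B2, B2–B3

Every bag has size at most 3, so the width is 3 − 1 = 2 and tw(G) ≤ 2. The edges e–b–d–c–a–e form a cycle, so G is not a tree and its treewidth is at least 2. Hence tw(G) = 2 exactly.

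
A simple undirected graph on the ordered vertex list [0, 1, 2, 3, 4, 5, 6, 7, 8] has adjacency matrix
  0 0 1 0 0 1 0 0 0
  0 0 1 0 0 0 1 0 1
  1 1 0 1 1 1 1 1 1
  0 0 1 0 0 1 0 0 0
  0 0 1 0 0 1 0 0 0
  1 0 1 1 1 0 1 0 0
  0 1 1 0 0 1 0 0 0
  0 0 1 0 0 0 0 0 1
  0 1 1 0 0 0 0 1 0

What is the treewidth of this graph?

A width-2 tree decomposition is:
Bags: B1 = {2, 5, 6}  B2 = {1, 2, 6}  B3 = {0, 2, 5}  B4 = {1, 2, 8}  B5 = {2, 4, 5}  B6 = {2, 7, 8}  B7 = {2, 3, 5}
Tree: B1–B2, B1–B3, B2–B4, B3–B5, B4–B6, B5–B7
The largest bag has 3 vertices, giving width 2; this decomposition certifies tw(G) ≤ 2. Conversely, {1, 2, 8} is a clique of size 3, and the vertices of any clique must share a bag in every tree decomposition; so some bag has ≥ 3 vertices and tw(G) ≥ 2. Hence tw(G) = 2 exactly.

2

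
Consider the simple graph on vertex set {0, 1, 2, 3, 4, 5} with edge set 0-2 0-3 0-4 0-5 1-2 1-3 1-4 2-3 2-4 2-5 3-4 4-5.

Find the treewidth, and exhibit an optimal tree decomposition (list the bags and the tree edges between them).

Each bag holds 4 vertices, so the decomposition has width 3, which upper-bounds the treewidth. On the other hand G contains the 4-clique {0, 2, 3, 4}. A clique must lie in a single bag of any decomposition, so no decomposition can have width below 3. Combining the bounds, tw(G) = 3.

Treewidth 3.
One optimal decomposition is:
Bags: B1 = {1, 2, 3, 4}  B2 = {0, 2, 3, 4}  B3 = {0, 2, 4, 5}
Tree: B1–B2, B2–B3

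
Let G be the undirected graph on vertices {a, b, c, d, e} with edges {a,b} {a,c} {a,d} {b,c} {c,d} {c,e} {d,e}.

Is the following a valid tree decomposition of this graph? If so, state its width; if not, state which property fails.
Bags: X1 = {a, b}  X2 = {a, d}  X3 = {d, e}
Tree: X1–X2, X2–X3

A tree decomposition must satisfy three properties: every vertex lies in some bag; for every edge, both endpoints lie together in some bag; and for every vertex, the bags containing it form a connected subtree. Here vertex c appears in no bag, so the decomposition is invalid.

No — vertex c appears in no bag.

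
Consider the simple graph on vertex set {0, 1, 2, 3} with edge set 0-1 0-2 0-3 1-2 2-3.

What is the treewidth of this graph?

2

A width-2 tree decomposition is:
Bags: B1 = {0, 2, 3}  B2 = {0, 1, 2}
Tree: B1–B2
Every bag has size at most 3, so the width is 3 − 1 = 2 and tw(G) ≤ 2. On the other hand G contains the 3-clique {0, 1, 2}. A clique must lie in a single bag of any decomposition, so no decomposition can have width below 2. The upper and lower bounds meet at 2, so that is the treewidth.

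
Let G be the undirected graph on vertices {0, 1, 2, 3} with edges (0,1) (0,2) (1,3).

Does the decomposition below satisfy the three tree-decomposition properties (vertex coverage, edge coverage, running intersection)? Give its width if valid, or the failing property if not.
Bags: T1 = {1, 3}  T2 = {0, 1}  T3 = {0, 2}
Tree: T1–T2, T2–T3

Yes; width 1.

Checking the three conditions: (i) the bags cover all of {0, 1, 2, 3}; (ii) for each edge, some bag contains both endpoints; (iii) the bags containing any fixed vertex form a subtree. All hold, so the decomposition is valid with width 2 − 1 = 1.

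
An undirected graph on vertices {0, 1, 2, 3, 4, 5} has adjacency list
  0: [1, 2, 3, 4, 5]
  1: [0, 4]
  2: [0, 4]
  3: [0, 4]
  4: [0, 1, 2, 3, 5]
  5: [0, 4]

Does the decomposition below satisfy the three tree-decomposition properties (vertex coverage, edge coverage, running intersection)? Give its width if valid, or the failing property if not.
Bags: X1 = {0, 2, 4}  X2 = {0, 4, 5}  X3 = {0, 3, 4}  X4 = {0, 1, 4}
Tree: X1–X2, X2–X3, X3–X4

Every vertex of G appears in some bag (union = {0, 1, 2, 3, 4, 5}); every edge is covered by a bag; and for each vertex v the set of bags containing v is connected in the bag tree. The decomposition is therefore valid. The largest bag has 3 vertices, so the width is 2.

Yes; width 2.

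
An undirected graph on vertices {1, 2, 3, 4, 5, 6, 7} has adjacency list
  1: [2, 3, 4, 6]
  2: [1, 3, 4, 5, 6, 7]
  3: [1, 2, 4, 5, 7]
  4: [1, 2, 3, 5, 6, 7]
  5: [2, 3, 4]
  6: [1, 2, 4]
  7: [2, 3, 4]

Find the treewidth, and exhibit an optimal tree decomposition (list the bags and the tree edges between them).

Treewidth 3.
One optimal decomposition is:
Bags: B1 = {1, 2, 4, 6}  B2 = {1, 2, 3, 4}  B3 = {2, 3, 4, 7}  B4 = {2, 3, 4, 5}
Tree: B1–B2, B2–B3, B2–B4

Each bag holds 4 vertices, so the decomposition has width 3, which upper-bounds the treewidth. For the lower bound, the 4 vertices {1, 2, 3, 4} are pairwise adjacent, and any tree decomposition puts a clique entirely inside one bag — forcing width ≥ 3. Hence tw(G) = 3 exactly.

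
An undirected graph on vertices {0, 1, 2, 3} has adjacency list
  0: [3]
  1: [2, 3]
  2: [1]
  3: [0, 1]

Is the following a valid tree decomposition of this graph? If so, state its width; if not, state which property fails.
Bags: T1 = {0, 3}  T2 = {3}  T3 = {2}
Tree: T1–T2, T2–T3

No — vertex 1 appears in no bag.

A tree decomposition must satisfy three properties: every vertex lies in some bag; for every edge, both endpoints lie together in some bag; and for every vertex, the bags containing it form a connected subtree. Here vertex 1 appears in no bag, so the decomposition is invalid.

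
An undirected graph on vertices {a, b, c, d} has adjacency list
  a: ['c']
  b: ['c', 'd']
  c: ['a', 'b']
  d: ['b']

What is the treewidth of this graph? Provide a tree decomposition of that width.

Treewidth 1.
One optimal decomposition is:
Bags: B1 = {b, d}  B2 = {b, c}  B3 = {a, c}
Tree: B1–B2, B2–B3

Every bag has size at most 2, so the width is 2 − 1 = 1 and tw(G) ≤ 1. Since G has at least one edge (e.g. b–d), it is not an edgeless graph, so tw(G) ≥ 1. Therefore the treewidth is 1.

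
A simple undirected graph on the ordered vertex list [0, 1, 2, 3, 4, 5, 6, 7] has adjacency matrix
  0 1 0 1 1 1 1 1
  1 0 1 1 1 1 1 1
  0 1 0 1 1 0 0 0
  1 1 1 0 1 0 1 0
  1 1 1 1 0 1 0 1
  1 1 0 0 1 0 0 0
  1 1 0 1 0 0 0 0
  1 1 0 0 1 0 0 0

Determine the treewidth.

A width-3 tree decomposition is:
Bags: B1 = {1, 2, 3, 4}  B2 = {0, 1, 3, 4}  B3 = {0, 1, 4, 7}  B4 = {0, 1, 3, 6}  B5 = {0, 1, 4, 5}
Tree: B1–B2, B2–B3, B2–B4, B2–B5
Every bag has size at most 4, so the width is 4 − 1 = 3 and tw(G) ≤ 3. For the lower bound, the 4 vertices {0, 1, 3, 4} are pairwise adjacent, and any tree decomposition puts a clique entirely inside one bag — forcing width ≥ 3. Therefore the treewidth is 3.

3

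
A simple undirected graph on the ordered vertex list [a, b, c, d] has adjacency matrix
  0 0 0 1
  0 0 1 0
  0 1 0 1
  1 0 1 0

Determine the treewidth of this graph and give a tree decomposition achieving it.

Treewidth 1.
One optimal decomposition is:
Bags: B1 = {c, d}  B2 = {b, c}  B3 = {a, d}
Tree: B1–B2, B1–B3

The largest bag has 2 vertices, giving width 1; this decomposition certifies tw(G) ≤ 1. Since G has at least one edge (e.g. c–d), it is not an edgeless graph, so tw(G) ≥ 1. Combining the bounds, tw(G) = 1.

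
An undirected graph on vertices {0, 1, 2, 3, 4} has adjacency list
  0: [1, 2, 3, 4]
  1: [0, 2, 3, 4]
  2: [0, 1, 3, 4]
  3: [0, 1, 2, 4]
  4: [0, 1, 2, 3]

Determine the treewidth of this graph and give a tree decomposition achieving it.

A single bag containing all 5 vertices is trivially a valid decomposition of width 4. On the other hand G contains the 5-clique {0, 1, 2, 3, 4}. A clique must lie in a single bag of any decomposition, so no decomposition can have width below 4. The upper and lower bounds meet at 4, so that is the treewidth.

Treewidth 4.
One such decomposition:
Bags: B1 = {0, 1, 2, 3, 4}
Tree: (single bag)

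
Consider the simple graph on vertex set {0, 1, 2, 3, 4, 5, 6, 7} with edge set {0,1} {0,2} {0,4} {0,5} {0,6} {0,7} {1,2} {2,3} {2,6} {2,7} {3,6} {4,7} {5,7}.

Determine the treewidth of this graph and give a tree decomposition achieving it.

The largest bag has 3 vertices, giving width 2; this decomposition certifies tw(G) ≤ 2. Conversely, {0, 1, 2} is a clique of size 3, and the vertices of any clique must share a bag in every tree decomposition; so some bag has ≥ 3 vertices and tw(G) ≥ 2. Combining the bounds, tw(G) = 2.

Treewidth 2.
One optimal decomposition is:
Bags: B1 = {0, 2, 6}  B2 = {0, 1, 2}  B3 = {2, 3, 6}  B4 = {0, 2, 7}  B5 = {0, 5, 7}  B6 = {0, 4, 7}
Tree: B1–B2, B1–B3, B1–B4, B4–B5, B5–B6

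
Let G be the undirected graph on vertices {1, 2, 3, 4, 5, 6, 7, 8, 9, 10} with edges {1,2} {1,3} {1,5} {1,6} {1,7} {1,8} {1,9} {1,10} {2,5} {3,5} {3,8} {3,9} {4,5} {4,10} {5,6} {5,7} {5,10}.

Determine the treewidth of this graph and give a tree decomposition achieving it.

Treewidth 2.
One such decomposition:
Bags: B1 = {1, 3, 5}  B2 = {1, 3, 8}  B3 = {1, 5, 10}  B4 = {1, 5, 6}  B5 = {4, 5, 10}  B6 = {1, 2, 5}  B7 = {1, 3, 9}  B8 = {1, 5, 7}
Tree: B1–B2, B1–B3, B3–B4, B3–B5, B1–B6, B1–B7, B1–B8

Every bag has size at most 3, so the width is 3 − 1 = 2 and tw(G) ≤ 2. On the other hand G contains the 3-clique {1, 3, 8}. A clique must lie in a single bag of any decomposition, so no decomposition can have width below 2. The upper and lower bounds meet at 2, so that is the treewidth.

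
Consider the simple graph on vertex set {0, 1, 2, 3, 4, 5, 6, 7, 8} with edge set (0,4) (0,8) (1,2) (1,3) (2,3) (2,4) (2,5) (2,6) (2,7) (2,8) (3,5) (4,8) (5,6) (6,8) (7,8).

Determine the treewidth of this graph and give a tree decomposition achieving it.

The largest bag has 3 vertices, giving width 2; this decomposition certifies tw(G) ≤ 2. On the other hand G contains the 3-clique {0, 4, 8}. A clique must lie in a single bag of any decomposition, so no decomposition can have width below 2. Hence tw(G) = 2 exactly.

Treewidth 2.
One such decomposition:
Bags: B1 = {2, 7, 8}  B2 = {2, 6, 8}  B3 = {2, 4, 8}  B4 = {2, 5, 6}  B5 = {0, 4, 8}  B6 = {2, 3, 5}  B7 = {1, 2, 3}
Tree: B1–B2, B1–B3, B2–B4, B3–B5, B4–B6, B6–B7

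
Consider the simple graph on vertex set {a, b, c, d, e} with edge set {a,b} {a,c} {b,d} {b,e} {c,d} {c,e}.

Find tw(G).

A width-2 tree decomposition is:
Bags: B1 = {b, c, d}  B2 = {b, c, e}  B3 = {a, b, c}
Tree: B1–B2, B2–B3
Each bag holds 3 vertices, so the decomposition has width 2, which upper-bounds the treewidth. Since d–b–e–c–d is a cycle in G, G is not acyclic. Forests are exactly the graphs of treewidth ≤ 1, so tw(G) ≥ 2. Therefore the treewidth is 2.

2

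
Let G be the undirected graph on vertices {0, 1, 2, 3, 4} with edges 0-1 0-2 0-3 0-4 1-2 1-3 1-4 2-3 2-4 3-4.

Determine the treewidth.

4

A width-4 tree decomposition is:
Bags: B1 = {0, 1, 2, 3, 4}
Tree: (single bag)
With just one bag of size 5, the width is 5 − 1 = 4, so tw(G) ≤ 4. Conversely, {0, 1, 2, 3, 4} is a clique of size 5, and the vertices of any clique must share a bag in every tree decomposition; so some bag has ≥ 5 vertices and tw(G) ≥ 4. The upper and lower bounds meet at 4, so that is the treewidth.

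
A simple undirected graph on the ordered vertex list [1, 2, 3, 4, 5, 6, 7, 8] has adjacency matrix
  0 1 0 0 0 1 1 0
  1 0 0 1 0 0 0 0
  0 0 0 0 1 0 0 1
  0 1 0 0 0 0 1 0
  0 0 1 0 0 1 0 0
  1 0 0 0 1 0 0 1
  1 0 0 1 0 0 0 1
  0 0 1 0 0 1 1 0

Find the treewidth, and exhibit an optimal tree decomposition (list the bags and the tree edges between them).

Treewidth 2.
One such decomposition:
Bags: B1 = {1, 2, 4}  B2 = {1, 4, 7}  B3 = {1, 6, 7}  B4 = {6, 7, 8}  B5 = {5, 6, 8}  B6 = {3, 5, 8}
Tree: B1–B2, B2–B3, B3–B4, B4–B5, B5–B6

Every bag has size at most 3, so the width is 3 − 1 = 2 and tw(G) ≤ 2. Since 2–4–7–1–2 is a cycle in G, G is not acyclic. Forests are exactly the graphs of treewidth ≤ 1, so tw(G) ≥ 2. Therefore the treewidth is 2.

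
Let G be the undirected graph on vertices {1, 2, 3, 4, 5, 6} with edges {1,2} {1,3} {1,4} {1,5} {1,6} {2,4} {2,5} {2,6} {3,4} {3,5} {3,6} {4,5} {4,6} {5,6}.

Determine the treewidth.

4

A width-4 tree decomposition is:
Bags: B1 = {1, 3, 4, 5, 6}  B2 = {1, 2, 4, 5, 6}
Tree: B1–B2
Every bag has size at most 5, so the width is 5 − 1 = 4 and tw(G) ≤ 4. On the other hand G contains the 5-clique {1, 2, 4, 5, 6}. A clique must lie in a single bag of any decomposition, so no decomposition can have width below 4. Therefore the treewidth is 4.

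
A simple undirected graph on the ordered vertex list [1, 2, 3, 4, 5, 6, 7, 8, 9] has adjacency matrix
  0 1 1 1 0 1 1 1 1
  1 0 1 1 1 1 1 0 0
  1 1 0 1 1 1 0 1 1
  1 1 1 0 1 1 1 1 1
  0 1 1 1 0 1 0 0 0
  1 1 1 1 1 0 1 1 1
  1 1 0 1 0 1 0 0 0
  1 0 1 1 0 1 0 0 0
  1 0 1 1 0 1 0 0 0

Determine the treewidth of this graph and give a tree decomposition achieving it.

Each bag holds 5 vertices, so the decomposition has width 4, which upper-bounds the treewidth. Conversely, {1, 3, 4, 6, 8} is a clique of size 5, and the vertices of any clique must share a bag in every tree decomposition; so some bag has ≥ 5 vertices and tw(G) ≥ 4. The upper and lower bounds meet at 4, so that is the treewidth.

Treewidth 4.
Bags: B1 = {1, 3, 4, 6, 9}  B2 = {1, 2, 3, 4, 6}  B3 = {2, 3, 4, 5, 6}  B4 = {1, 3, 4, 6, 8}  B5 = {1, 2, 4, 6, 7}
Tree: B1–B2, B2–B3, B1–B4, B2–B5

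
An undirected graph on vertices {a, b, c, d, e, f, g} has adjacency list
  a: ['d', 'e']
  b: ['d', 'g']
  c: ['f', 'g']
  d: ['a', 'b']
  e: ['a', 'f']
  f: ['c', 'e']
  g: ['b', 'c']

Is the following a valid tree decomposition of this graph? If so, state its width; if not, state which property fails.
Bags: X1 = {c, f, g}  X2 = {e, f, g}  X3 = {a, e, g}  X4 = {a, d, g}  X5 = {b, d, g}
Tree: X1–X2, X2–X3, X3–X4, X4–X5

Vertex coverage: the bags together contain {a, b, c, d, e, f, g}, the full vertex set. Edge coverage: each edge of G has both endpoints in at least one bag. Running intersection: for every vertex, the bags containing it form a connected subtree. All three properties hold, so this is a valid tree decomposition of width max|bag| − 1 = 2, and hence tw(G) ≤ 2.

Yes; width 2.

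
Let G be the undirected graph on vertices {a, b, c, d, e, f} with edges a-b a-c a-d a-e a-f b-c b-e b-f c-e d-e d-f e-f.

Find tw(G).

A width-3 tree decomposition is:
Bags: B1 = {a, b, c, e}  B2 = {a, b, e, f}  B3 = {a, d, e, f}
Tree: B1–B2, B2–B3
The largest bag has 4 vertices, giving width 3; this decomposition certifies tw(G) ≤ 3. For the lower bound, the 4 vertices {a, b, c, e} are pairwise adjacent, and any tree decomposition puts a clique entirely inside one bag — forcing width ≥ 3. Combining the bounds, tw(G) = 3.

3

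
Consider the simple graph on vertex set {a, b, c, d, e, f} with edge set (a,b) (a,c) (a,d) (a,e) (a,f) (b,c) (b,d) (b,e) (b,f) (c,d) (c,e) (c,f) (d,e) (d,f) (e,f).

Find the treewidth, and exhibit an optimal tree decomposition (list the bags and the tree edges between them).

With just one bag of size 6, the width is 6 − 1 = 5, so tw(G) ≤ 5. For the lower bound, the 6 vertices {a, b, c, d, e, f} are pairwise adjacent, and any tree decomposition puts a clique entirely inside one bag — forcing width ≥ 5. Hence tw(G) = 5 exactly.

Treewidth 5.
Bags: B1 = {a, b, c, d, e, f}
Tree: (single bag)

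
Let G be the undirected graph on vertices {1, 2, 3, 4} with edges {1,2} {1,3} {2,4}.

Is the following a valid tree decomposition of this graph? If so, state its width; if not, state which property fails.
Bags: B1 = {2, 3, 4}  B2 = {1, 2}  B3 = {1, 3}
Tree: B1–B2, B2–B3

A tree decomposition must satisfy three properties: every vertex lies in some bag; for every edge, both endpoints lie together in some bag; and for every vertex, the bags containing it form a connected subtree. Here bags containing vertex 3 are not connected in the tree, so the decomposition is invalid.

No — bags containing vertex 3 are not connected in the tree.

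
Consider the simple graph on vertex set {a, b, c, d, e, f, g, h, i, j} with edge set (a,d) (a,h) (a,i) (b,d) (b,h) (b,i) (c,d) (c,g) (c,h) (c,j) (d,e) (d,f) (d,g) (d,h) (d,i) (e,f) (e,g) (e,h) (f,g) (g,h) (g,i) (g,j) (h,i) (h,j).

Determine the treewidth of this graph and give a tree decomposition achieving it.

Treewidth 3.
One such decomposition:
Bags: B1 = {d, e, g, h}  B2 = {d, g, h, i}  B3 = {a, d, h, i}  B4 = {b, d, h, i}  B5 = {d, e, f, g}  B6 = {c, d, g, h}  B7 = {c, g, h, j}
Tree: B1–B2, B2–B3, B3–B4, B1–B5, B2–B6, B6–B7

Each bag holds 4 vertices, so the decomposition has width 3, which upper-bounds the treewidth. For the lower bound, the 4 vertices {d, e, g, h} are pairwise adjacent, and any tree decomposition puts a clique entirely inside one bag — forcing width ≥ 3. Therefore the treewidth is 3.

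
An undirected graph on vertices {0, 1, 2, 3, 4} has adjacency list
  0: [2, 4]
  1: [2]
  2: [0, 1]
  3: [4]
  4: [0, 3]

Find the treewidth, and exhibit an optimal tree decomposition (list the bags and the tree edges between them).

Treewidth 1.
One optimal decomposition is:
Bags: B1 = {1, 2}  B2 = {0, 2}  B3 = {0, 4}  B4 = {3, 4}
Tree: B1–B2, B2–B3, B3–B4

Every bag has size at most 2, so the width is 2 − 1 = 1 and tw(G) ≤ 1. Any graph with an edge has treewidth ≥ 1, and G has the edge 1–2. Hence tw(G) = 1 exactly.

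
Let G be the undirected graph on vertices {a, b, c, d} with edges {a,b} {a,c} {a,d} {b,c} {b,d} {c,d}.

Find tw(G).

A width-3 tree decomposition is:
Bags: B1 = {a, b, c, d}
Tree: (single bag)
With just one bag of size 4, the width is 4 − 1 = 3, so tw(G) ≤ 3. Conversely, {a, b, c, d} is a clique of size 4, and the vertices of any clique must share a bag in every tree decomposition; so some bag has ≥ 4 vertices and tw(G) ≥ 3. Combining the bounds, tw(G) = 3.

3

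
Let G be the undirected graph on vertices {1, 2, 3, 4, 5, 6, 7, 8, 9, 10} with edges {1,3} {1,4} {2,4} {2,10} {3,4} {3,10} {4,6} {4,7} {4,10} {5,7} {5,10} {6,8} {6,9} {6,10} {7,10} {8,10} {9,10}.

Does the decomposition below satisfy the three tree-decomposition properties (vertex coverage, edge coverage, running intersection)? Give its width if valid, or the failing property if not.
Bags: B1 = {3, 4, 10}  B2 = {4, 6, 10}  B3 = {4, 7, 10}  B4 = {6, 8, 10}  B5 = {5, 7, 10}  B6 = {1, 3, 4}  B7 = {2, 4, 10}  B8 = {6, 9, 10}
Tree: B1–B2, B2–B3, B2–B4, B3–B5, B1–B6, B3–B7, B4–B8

Yes; width 2.

Every vertex of G appears in some bag (union = {1, 2, 3, 4, 5, 6, 7, 8, 9, 10}); every edge is covered by a bag; and for each vertex v the set of bags containing v is connected in the bag tree. The decomposition is therefore valid. The largest bag has 3 vertices, so the width is 2.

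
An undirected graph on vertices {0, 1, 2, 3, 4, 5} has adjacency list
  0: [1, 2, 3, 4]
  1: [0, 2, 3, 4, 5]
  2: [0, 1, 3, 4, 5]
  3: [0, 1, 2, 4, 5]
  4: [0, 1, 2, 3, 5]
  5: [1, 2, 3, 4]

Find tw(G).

4

A width-4 tree decomposition is:
Bags: B1 = {0, 1, 2, 3, 4}  B2 = {1, 2, 3, 4, 5}
Tree: B1–B2
The largest bag has 5 vertices, giving width 4; this decomposition certifies tw(G) ≤ 4. On the other hand G contains the 5-clique {0, 1, 2, 3, 4}. A clique must lie in a single bag of any decomposition, so no decomposition can have width below 4. Hence tw(G) = 4 exactly.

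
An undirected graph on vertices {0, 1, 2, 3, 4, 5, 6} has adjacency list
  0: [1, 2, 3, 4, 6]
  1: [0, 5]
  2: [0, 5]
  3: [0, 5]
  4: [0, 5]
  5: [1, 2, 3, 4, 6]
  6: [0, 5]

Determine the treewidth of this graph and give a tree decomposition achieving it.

Each bag holds 3 vertices, so the decomposition has width 2, which upper-bounds the treewidth. The edges 5–1–0–6–5 form a cycle, so G is not a tree and its treewidth is at least 2. Hence tw(G) = 2 exactly.

Treewidth 2.
One optimal decomposition is:
Bags: B1 = {0, 1, 5}  B2 = {0, 5, 6}  B3 = {0, 4, 5}  B4 = {0, 2, 5}  B5 = {0, 3, 5}
Tree: B1–B2, B2–B3, B3–B4, B4–B5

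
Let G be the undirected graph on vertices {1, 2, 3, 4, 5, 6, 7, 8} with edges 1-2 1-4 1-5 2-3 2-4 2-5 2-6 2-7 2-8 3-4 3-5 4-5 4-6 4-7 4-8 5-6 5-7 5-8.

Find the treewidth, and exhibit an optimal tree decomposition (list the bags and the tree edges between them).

Treewidth 3.
One optimal decomposition is:
Bags: B1 = {2, 3, 4, 5}  B2 = {2, 4, 5, 6}  B3 = {1, 2, 4, 5}  B4 = {2, 4, 5, 7}  B5 = {2, 4, 5, 8}
Tree: B1–B2, B1–B3, B1–B4, B4–B5

The largest bag has 4 vertices, giving width 3; this decomposition certifies tw(G) ≤ 3. On the other hand G contains the 4-clique {1, 2, 4, 5}. A clique must lie in a single bag of any decomposition, so no decomposition can have width below 3. Therefore the treewidth is 3.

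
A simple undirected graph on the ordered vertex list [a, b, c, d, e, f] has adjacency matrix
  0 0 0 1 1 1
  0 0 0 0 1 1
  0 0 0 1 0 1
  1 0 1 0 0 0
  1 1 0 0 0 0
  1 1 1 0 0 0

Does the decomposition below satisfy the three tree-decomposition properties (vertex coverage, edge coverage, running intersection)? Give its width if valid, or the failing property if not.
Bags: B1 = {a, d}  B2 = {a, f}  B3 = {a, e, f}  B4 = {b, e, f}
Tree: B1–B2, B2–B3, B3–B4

No — vertex c appears in no bag.

A tree decomposition must satisfy three properties: every vertex lies in some bag; for every edge, both endpoints lie together in some bag; and for every vertex, the bags containing it form a connected subtree. Here vertex c appears in no bag, so the decomposition is invalid.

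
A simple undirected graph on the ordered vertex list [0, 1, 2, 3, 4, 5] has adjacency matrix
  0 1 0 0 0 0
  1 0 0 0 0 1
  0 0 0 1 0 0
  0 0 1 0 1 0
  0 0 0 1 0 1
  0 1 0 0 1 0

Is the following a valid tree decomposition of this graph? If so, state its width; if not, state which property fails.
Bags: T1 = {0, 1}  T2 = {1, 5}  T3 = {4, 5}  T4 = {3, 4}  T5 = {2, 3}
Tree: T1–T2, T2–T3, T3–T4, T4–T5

Yes; width 1.

Vertex coverage: the bags together contain {0, 1, 2, 3, 4, 5}, the full vertex set. Edge coverage: each edge of G has both endpoints in at least one bag. Running intersection: for every vertex, the bags containing it form a connected subtree. All three properties hold, so this is a valid tree decomposition of width max|bag| − 1 = 1, and hence tw(G) ≤ 1.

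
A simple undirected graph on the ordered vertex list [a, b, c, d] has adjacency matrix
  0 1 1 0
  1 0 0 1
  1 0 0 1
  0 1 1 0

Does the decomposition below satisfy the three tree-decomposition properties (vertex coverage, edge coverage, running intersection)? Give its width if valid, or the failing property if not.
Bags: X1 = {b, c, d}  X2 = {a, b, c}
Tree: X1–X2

Yes; width 2.

Every vertex of G appears in some bag (union = {a, b, c, d}); every edge is covered by a bag; and for each vertex v the set of bags containing v is connected in the bag tree. The decomposition is therefore valid. The largest bag has 3 vertices, so the width is 2.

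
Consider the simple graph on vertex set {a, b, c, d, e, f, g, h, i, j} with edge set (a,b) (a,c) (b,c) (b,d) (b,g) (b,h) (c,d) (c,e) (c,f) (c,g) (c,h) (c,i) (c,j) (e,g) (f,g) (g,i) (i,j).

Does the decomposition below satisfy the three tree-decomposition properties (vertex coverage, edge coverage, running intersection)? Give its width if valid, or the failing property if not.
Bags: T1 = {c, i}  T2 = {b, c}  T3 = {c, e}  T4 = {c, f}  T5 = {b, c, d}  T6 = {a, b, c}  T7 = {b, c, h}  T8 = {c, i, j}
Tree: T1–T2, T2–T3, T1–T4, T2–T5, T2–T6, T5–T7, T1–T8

A tree decomposition must satisfy three properties: every vertex lies in some bag; for every edge, both endpoints lie together in some bag; and for every vertex, the bags containing it form a connected subtree. Here vertex g appears in no bag, so the decomposition is invalid.

No — vertex g appears in no bag.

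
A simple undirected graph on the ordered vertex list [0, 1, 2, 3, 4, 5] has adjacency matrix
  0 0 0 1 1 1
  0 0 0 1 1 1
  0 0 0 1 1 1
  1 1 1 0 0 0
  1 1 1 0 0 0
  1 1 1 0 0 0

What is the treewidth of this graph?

3

A width-3 tree decomposition is:
Bags: B1 = {0, 1, 2, 3}  B2 = {0, 1, 2, 5}  B3 = {0, 1, 2, 4}
Tree: B1–B2, B2–B3
Every bag has size at most 4, so the width is 4 − 1 = 3 and tw(G) ≤ 3. For the lower bound: the 4 vertex sets {1,3}, {0,5}, {2}, {4} are disjoint, each induces a connected subgraph, and every pair is joined by at least one edge of G. Contracting each set to a single vertex therefore yields K_{4} as a minor, and since treewidth is minor-monotone, tw(G) ≥ tw(K_{4}) = 3. The upper and lower bounds meet at 3, so that is the treewidth.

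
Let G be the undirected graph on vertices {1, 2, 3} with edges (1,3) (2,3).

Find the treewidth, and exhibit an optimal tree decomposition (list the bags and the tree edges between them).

Every bag has size at most 2, so the width is 2 − 1 = 1 and tw(G) ≤ 1. Since G has at least one edge (e.g. 3–1), it is not an edgeless graph, so tw(G) ≥ 1. The upper and lower bounds meet at 1, so that is the treewidth.

Treewidth 1.
Bags: B1 = {1, 3}  B2 = {2, 3}
Tree: B1–B2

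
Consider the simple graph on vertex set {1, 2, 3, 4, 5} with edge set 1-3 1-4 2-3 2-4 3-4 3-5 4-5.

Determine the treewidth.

A width-2 tree decomposition is:
Bags: B1 = {3, 4, 5}  B2 = {1, 3, 4}  B3 = {2, 3, 4}
Tree: B1–B2, B1–B3
Every bag has size at most 3, so the width is 3 − 1 = 2 and tw(G) ≤ 2. Conversely, {1, 3, 4} is a clique of size 3, and the vertices of any clique must share a bag in every tree decomposition; so some bag has ≥ 3 vertices and tw(G) ≥ 2. Hence tw(G) = 2 exactly.

2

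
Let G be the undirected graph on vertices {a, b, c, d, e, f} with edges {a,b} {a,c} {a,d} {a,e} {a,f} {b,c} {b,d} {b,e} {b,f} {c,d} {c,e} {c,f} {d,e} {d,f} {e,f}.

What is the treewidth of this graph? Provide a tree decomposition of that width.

Treewidth 5.
One optimal decomposition is:
Bags: B1 = {a, b, c, d, e, f}
Tree: (single bag)

With just one bag of size 6, the width is 6 − 1 = 5, so tw(G) ≤ 5. For the lower bound, the 6 vertices {a, b, c, d, e, f} are pairwise adjacent, and any tree decomposition puts a clique entirely inside one bag — forcing width ≥ 5. Hence tw(G) = 5 exactly.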